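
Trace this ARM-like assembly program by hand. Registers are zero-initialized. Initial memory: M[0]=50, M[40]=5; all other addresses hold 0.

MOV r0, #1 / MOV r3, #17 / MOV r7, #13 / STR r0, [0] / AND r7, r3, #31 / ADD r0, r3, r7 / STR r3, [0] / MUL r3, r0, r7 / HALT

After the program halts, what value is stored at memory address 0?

r0=1
r3=17
r7=13
STR r0, [0] → M[0]=1
r7=17&31=17
r0=17+17=34
STR r3, [0] → M[0]=17
r3=34*17=578
halt.

17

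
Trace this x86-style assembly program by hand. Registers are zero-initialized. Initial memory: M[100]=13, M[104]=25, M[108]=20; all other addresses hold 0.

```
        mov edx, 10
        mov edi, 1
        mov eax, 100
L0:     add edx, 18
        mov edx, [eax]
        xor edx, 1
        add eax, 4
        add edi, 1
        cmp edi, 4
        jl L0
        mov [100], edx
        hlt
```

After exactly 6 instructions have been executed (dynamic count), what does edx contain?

12

after mov edx, 10: edx=10
after mov edi, 1: edi=1
after mov eax, 100: eax=100
after add edx, 18: edx=10+18=28
after mov edx, [eax]: edx=M[100]=13
after xor edx, 1: edx=13^1=12
After step 6: edx = 12.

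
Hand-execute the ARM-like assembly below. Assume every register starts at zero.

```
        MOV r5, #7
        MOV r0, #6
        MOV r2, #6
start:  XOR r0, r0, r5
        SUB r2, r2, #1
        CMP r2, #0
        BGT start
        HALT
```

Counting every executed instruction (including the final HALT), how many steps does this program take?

MOV r5, #7 → r5=7
MOV r0, #6 → r0=6
MOV r2, #6 → r2=6
XOR r0, r0, r5 → r0=6^7=1
SUB r2, r2, #1 → r2=6-1=5
CMP r2, #0  (cmp 5,0)
BGT start: taken
XOR r0, r0, r5 → r0=1^7=6
SUB r2, r2, #1 → r2=5-1=4
CMP r2, #0  (cmp 4,0)
BGT start: taken
XOR r0, r0, r5 → r0=6^7=1
SUB r2, r2, #1 → r2=4-1=3
CMP r2, #0  (cmp 3,0)
BGT start: taken
XOR r0, r0, r5 → r0=1^7=6
SUB r2, r2, #1 → r2=3-1=2
CMP r2, #0  (cmp 2,0)
BGT start: taken
XOR r0, r0, r5 → r0=6^7=1
SUB r2, r2, #1 → r2=2-1=1
CMP r2, #0  (cmp 1,0)
BGT start: taken
XOR r0, r0, r5 → r0=1^7=6
SUB r2, r2, #1 → r2=1-1=0
CMP r2, #0  (cmp 0,0)
BGT start: not taken
halt.
Total executed instructions: 28.

28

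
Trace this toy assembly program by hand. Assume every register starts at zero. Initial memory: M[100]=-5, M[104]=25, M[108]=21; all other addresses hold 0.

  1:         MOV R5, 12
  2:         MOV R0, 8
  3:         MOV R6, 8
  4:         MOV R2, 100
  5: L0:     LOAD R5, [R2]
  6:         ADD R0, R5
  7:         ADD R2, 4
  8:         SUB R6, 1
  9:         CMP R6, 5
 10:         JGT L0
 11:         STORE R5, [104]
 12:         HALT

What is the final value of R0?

R5=12
R0=8
R6=8
R2=100
R5=M[100]=-5
R0=8+(-5)=3
R2=100+4=104
R6=8-1=7
CMP R6, 5  (cmp 7,5)
JGT L0: taken
R5=M[104]=25
R0=3+25=28
R2=104+4=108
R6=7-1=6
CMP R6, 5  (cmp 6,5)
JGT L0: taken
R5=M[108]=21
R0=28+21=49
R2=108+4=112
R6=6-1=5
CMP R6, 5  (cmp 5,5)
JGT L0: not taken
STORE R5, [104] → M[104]=21
halt.

49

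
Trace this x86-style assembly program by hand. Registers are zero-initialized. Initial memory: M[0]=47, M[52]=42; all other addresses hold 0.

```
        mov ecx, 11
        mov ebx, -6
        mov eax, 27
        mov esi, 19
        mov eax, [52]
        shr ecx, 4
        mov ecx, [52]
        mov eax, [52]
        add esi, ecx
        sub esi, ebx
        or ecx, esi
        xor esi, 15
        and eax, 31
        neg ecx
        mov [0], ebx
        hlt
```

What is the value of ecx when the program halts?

-107

ecx=11
ebx=-6
eax=27
esi=19
eax=M[52]=42
ecx=11>>4=0
ecx=M[52]=42
eax=M[52]=42
esi=19+42=61
esi=61-(-6)=67
ecx=42|67=107
esi=67^15=76
eax=42&31=10
ecx=-(107)=-107
mov [0], ebx → M[0]=-6
halt.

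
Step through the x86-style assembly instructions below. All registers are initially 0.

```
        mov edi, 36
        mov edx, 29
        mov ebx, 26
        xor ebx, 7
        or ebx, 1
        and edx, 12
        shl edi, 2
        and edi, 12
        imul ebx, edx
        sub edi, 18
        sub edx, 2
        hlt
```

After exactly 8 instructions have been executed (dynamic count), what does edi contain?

mov edi, 36 → edi=36
mov edx, 29 → edx=29
mov ebx, 26 → ebx=26
xor ebx, 7 → ebx=26^7=29
or ebx, 1 → ebx=29|1=29
and edx, 12 → edx=29&12=12
shl edi, 2 → edi=36<<2=144
and edi, 12 → edi=144&12=0
After step 8: edi = 0.

0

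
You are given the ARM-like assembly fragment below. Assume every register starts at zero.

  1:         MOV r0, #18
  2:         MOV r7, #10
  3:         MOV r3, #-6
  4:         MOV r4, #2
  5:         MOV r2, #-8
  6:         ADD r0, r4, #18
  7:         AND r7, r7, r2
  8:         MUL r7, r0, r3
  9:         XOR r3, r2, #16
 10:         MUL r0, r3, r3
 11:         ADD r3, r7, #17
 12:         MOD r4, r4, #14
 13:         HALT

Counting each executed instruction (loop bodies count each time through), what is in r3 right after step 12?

-103

r0=18
r7=10
r3=-6
r4=2
r2=-8
r0=2+18=20
r7=10&(-8)=8
r7=20*(-6)=-120
r3=(-8)^16=-24
r0=(-24)*(-24)=576
r3=(-120)+17=-103
r4=2%14=2
After step 12: r3 = -103.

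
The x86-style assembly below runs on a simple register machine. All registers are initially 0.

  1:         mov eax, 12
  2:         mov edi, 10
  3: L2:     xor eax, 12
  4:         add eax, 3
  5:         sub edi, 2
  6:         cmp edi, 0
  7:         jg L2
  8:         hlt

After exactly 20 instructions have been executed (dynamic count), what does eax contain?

48

mov eax, 12 → eax=12
mov edi, 10 → edi=10
xor eax, 12 → eax=12^12=0
add eax, 3 → eax=0+3=3
sub edi, 2 → edi=10-2=8
cmp edi, 0  (cmp 8,0)
jg L2: taken
xor eax, 12 → eax=3^12=15
add eax, 3 → eax=15+3=18
sub edi, 2 → edi=8-2=6
cmp edi, 0  (cmp 6,0)
jg L2: taken
xor eax, 12 → eax=18^12=30
add eax, 3 → eax=30+3=33
sub edi, 2 → edi=6-2=4
cmp edi, 0  (cmp 4,0)
jg L2: taken
xor eax, 12 → eax=33^12=45
add eax, 3 → eax=45+3=48
sub edi, 2 → edi=4-2=2
After step 20: eax = 48.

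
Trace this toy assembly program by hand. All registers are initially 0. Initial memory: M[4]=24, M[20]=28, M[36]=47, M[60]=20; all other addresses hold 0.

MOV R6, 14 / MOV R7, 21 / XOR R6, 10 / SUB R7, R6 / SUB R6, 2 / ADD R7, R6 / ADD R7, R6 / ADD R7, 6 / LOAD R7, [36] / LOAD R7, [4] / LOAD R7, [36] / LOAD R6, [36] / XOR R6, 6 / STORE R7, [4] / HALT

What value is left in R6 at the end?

MOV R6, 14 → R6=14
MOV R7, 21 → R7=21
XOR R6, 10 → R6=14^10=4
SUB R7, R6 → R7=21-4=17
SUB R6, 2 → R6=4-2=2
ADD R7, R6 → R7=17+2=19
ADD R7, R6 → R7=19+2=21
ADD R7, 6 → R7=21+6=27
LOAD R7, [36] → R7=M[36]=47
LOAD R7, [4] → R7=M[4]=24
LOAD R7, [36] → R7=M[36]=47
LOAD R6, [36] → R6=M[36]=47
XOR R6, 6 → R6=47^6=41
STORE R7, [4] → M[4]=47
halt.

41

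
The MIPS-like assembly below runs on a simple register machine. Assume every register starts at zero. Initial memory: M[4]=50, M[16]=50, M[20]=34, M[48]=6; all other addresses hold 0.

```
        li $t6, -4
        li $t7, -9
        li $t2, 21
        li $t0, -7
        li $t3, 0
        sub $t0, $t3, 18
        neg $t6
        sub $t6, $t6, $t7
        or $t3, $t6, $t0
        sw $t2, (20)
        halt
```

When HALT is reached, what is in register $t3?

after li $t6, -4: $t6=-4
after li $t7, -9: $t7=-9
after li $t2, 21: $t2=21
after li $t0, -7: $t0=-7
after li $t3, 0: $t3=0
after sub $t0, $t3, 18: $t0=0-18=-18
after neg $t6: $t6=-(-4)=4
after sub $t6, $t6, $t7: $t6=4-(-9)=13
after or $t3, $t6, $t0: $t3=13|(-18)=-17
sw $t2, (20) → M[20]=21
halt.

-17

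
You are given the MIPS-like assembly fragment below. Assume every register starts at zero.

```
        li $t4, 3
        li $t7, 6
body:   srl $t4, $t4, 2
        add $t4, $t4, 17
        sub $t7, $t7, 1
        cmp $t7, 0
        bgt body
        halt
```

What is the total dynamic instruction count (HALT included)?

33

li $t4, 3 → $t4=3
li $t7, 6 → $t7=6
srl $t4, $t4, 2 → $t4=3>>2=0
add $t4, $t4, 17 → $t4=0+17=17
sub $t7, $t7, 1 → $t7=6-1=5
cmp $t7, 0  (cmp 5,0)
bgt body: taken
srl $t4, $t4, 2 → $t4=17>>2=4
add $t4, $t4, 17 → $t4=4+17=21
sub $t7, $t7, 1 → $t7=5-1=4
cmp $t7, 0  (cmp 4,0)
bgt body: taken
srl $t4, $t4, 2 → $t4=21>>2=5
add $t4, $t4, 17 → $t4=5+17=22
sub $t7, $t7, 1 → $t7=4-1=3
cmp $t7, 0  (cmp 3,0)
bgt body: taken
srl $t4, $t4, 2 → $t4=22>>2=5
add $t4, $t4, 17 → $t4=5+17=22
sub $t7, $t7, 1 → $t7=3-1=2
cmp $t7, 0  (cmp 2,0)
bgt body: taken
srl $t4, $t4, 2 → $t4=22>>2=5
add $t4, $t4, 17 → $t4=5+17=22
sub $t7, $t7, 1 → $t7=2-1=1
cmp $t7, 0  (cmp 1,0)
bgt body: taken
srl $t4, $t4, 2 → $t4=22>>2=5
add $t4, $t4, 17 → $t4=5+17=22
sub $t7, $t7, 1 → $t7=1-1=0
cmp $t7, 0  (cmp 0,0)
bgt body: not taken
halt.
Total executed instructions: 33.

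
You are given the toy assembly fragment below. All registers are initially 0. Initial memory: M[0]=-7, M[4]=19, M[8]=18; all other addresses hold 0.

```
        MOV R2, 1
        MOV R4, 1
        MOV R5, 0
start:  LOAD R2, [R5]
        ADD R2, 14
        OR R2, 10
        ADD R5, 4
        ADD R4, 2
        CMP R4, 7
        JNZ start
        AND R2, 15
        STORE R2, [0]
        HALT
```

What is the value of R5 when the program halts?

12

R2=1
R4=1
R5=0
R2=M[0]=-7
R2=(-7)+14=7
R2=7|10=15
R5=0+4=4
R4=1+2=3
CMP R4, 7  (cmp 3,7)
JNZ start: taken
R2=M[4]=19
R2=19+14=33
R2=33|10=43
R5=4+4=8
R4=3+2=5
CMP R4, 7  (cmp 5,7)
JNZ start: taken
R2=M[8]=18
R2=18+14=32
R2=32|10=42
R5=8+4=12
R4=5+2=7
CMP R4, 7  (cmp 7,7)
JNZ start: not taken
R2=42&15=10
STORE R2, [0] → M[0]=10
halt.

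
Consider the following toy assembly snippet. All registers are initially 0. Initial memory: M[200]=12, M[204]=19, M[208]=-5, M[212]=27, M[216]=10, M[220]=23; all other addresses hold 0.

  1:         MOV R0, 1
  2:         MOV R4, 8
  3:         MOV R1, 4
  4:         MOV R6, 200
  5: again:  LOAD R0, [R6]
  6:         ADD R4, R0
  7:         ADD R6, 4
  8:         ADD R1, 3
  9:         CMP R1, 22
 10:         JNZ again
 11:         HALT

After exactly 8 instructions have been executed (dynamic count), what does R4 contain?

MOV R0, 1 → R0=1
MOV R4, 8 → R4=8
MOV R1, 4 → R1=4
MOV R6, 200 → R6=200
LOAD R0, [R6] → R0=M[200]=12
ADD R4, R0 → R4=8+12=20
ADD R6, 4 → R6=200+4=204
ADD R1, 3 → R1=4+3=7
After step 8: R4 = 20.

20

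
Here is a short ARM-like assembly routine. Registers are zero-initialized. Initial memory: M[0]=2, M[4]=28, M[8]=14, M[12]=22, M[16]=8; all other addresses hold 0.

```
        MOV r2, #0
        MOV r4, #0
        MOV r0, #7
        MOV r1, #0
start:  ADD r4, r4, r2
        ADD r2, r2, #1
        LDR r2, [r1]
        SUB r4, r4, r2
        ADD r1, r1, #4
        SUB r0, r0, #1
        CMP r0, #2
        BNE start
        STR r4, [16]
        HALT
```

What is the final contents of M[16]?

-8

after MOV r2, #0: r2=0
after MOV r4, #0: r4=0
after MOV r0, #7: r0=7
after MOV r1, #0: r1=0
after ADD r4, r4, r2: r4=0+0=0
after ADD r2, r2, #1: r2=0+1=1
after LDR r2, [r1]: r2=M[0]=2
after SUB r4, r4, r2: r4=0-2=-2
after ADD r1, r1, #4: r1=0+4=4
after SUB r0, r0, #1: r0=7-1=6
CMP r0, #2  (cmp 6,2)
BNE start: taken
after ADD r4, r4, r2: r4=(-2)+2=0
after ADD r2, r2, #1: r2=2+1=3
after LDR r2, [r1]: r2=M[4]=28
after SUB r4, r4, r2: r4=0-28=-28
after ADD r1, r1, #4: r1=4+4=8
after SUB r0, r0, #1: r0=6-1=5
CMP r0, #2  (cmp 5,2)
BNE start: taken
after ADD r4, r4, r2: r4=(-28)+28=0
after ADD r2, r2, #1: r2=28+1=29
after LDR r2, [r1]: r2=M[8]=14
after SUB r4, r4, r2: r4=0-14=-14
after ADD r1, r1, #4: r1=8+4=12
after SUB r0, r0, #1: r0=5-1=4
CMP r0, #2  (cmp 4,2)
BNE start: taken
after ADD r4, r4, r2: r4=(-14)+14=0
after ADD r2, r2, #1: r2=14+1=15
after LDR r2, [r1]: r2=M[12]=22
after SUB r4, r4, r2: r4=0-22=-22
after ADD r1, r1, #4: r1=12+4=16
after SUB r0, r0, #1: r0=4-1=3
CMP r0, #2  (cmp 3,2)
BNE start: taken
after ADD r4, r4, r2: r4=(-22)+22=0
after ADD r2, r2, #1: r2=22+1=23
after LDR r2, [r1]: r2=M[16]=8
after SUB r4, r4, r2: r4=0-8=-8
after ADD r1, r1, #4: r1=16+4=20
after SUB r0, r0, #1: r0=3-1=2
CMP r0, #2  (cmp 2,2)
BNE start: not taken
STR r4, [16] → M[16]=-8
halt.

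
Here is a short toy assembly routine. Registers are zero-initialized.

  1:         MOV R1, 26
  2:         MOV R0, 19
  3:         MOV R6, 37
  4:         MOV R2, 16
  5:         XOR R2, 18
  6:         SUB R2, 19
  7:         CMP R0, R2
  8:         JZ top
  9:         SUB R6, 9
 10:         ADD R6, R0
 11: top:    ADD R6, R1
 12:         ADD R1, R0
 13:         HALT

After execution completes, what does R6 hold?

73

MOV R1, 26 → R1=26
MOV R0, 19 → R0=19
MOV R6, 37 → R6=37
MOV R2, 16 → R2=16
XOR R2, 18 → R2=16^18=2
SUB R2, 19 → R2=2-19=-17
CMP R0, R2  (cmp 19,-17)
JZ top: not taken
SUB R6, 9 → R6=37-9=28
ADD R6, R0 → R6=28+19=47
ADD R6, R1 → R6=47+26=73
ADD R1, R0 → R1=26+19=45
halt.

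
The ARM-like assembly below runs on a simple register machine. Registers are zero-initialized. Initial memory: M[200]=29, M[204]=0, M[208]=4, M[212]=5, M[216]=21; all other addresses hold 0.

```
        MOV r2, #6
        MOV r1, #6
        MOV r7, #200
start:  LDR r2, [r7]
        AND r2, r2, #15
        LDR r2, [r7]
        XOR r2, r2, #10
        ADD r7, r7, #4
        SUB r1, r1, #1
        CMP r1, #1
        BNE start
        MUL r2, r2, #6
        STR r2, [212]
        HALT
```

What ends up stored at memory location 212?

186

r2=6
r1=6
r7=200
r2=M[200]=29
r2=29&15=13
r2=M[200]=29
r2=29^10=23
r7=200+4=204
r1=6-1=5
CMP r1, #1  (cmp 5,1)
BNE start: taken
r2=M[204]=0
r2=0&15=0
r2=M[204]=0
r2=0^10=10
r7=204+4=208
r1=5-1=4
CMP r1, #1  (cmp 4,1)
BNE start: taken
r2=M[208]=4
r2=4&15=4
r2=M[208]=4
r2=4^10=14
r7=208+4=212
r1=4-1=3
CMP r1, #1  (cmp 3,1)
BNE start: taken
r2=M[212]=5
r2=5&15=5
r2=M[212]=5
r2=5^10=15
r7=212+4=216
r1=3-1=2
CMP r1, #1  (cmp 2,1)
BNE start: taken
r2=M[216]=21
r2=21&15=5
r2=M[216]=21
r2=21^10=31
r7=216+4=220
r1=2-1=1
CMP r1, #1  (cmp 1,1)
BNE start: not taken
r2=31*6=186
STR r2, [212] → M[212]=186
halt.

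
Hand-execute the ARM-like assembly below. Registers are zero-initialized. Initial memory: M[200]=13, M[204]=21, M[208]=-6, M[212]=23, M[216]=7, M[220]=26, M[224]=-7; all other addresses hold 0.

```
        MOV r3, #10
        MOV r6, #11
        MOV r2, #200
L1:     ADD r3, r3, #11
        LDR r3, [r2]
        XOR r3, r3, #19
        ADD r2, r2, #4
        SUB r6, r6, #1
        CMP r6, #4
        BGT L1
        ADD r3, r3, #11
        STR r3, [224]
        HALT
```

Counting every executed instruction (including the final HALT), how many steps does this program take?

MOV r3, #10 → r3=10
MOV r6, #11 → r6=11
MOV r2, #200 → r2=200
ADD r3, r3, #11 → r3=10+11=21
LDR r3, [r2] → r3=M[200]=13
XOR r3, r3, #19 → r3=13^19=30
ADD r2, r2, #4 → r2=200+4=204
SUB r6, r6, #1 → r6=11-1=10
CMP r6, #4  (cmp 10,4)
BGT L1: taken
ADD r3, r3, #11 → r3=30+11=41
LDR r3, [r2] → r3=M[204]=21
XOR r3, r3, #19 → r3=21^19=6
ADD r2, r2, #4 → r2=204+4=208
SUB r6, r6, #1 → r6=10-1=9
CMP r6, #4  (cmp 9,4)
BGT L1: taken
ADD r3, r3, #11 → r3=6+11=17
LDR r3, [r2] → r3=M[208]=-6
XOR r3, r3, #19 → r3=(-6)^19=-23
ADD r2, r2, #4 → r2=208+4=212
SUB r6, r6, #1 → r6=9-1=8
CMP r6, #4  (cmp 8,4)
BGT L1: taken
ADD r3, r3, #11 → r3=(-23)+11=-12
LDR r3, [r2] → r3=M[212]=23
XOR r3, r3, #19 → r3=23^19=4
ADD r2, r2, #4 → r2=212+4=216
SUB r6, r6, #1 → r6=8-1=7
CMP r6, #4  (cmp 7,4)
BGT L1: taken
ADD r3, r3, #11 → r3=4+11=15
LDR r3, [r2] → r3=M[216]=7
XOR r3, r3, #19 → r3=7^19=20
ADD r2, r2, #4 → r2=216+4=220
SUB r6, r6, #1 → r6=7-1=6
CMP r6, #4  (cmp 6,4)
BGT L1: taken
ADD r3, r3, #11 → r3=20+11=31
LDR r3, [r2] → r3=M[220]=26
XOR r3, r3, #19 → r3=26^19=9
ADD r2, r2, #4 → r2=220+4=224
SUB r6, r6, #1 → r6=6-1=5
CMP r6, #4  (cmp 5,4)
BGT L1: taken
ADD r3, r3, #11 → r3=9+11=20
LDR r3, [r2] → r3=M[224]=-7
XOR r3, r3, #19 → r3=(-7)^19=-22
ADD r2, r2, #4 → r2=224+4=228
SUB r6, r6, #1 → r6=5-1=4
CMP r6, #4  (cmp 4,4)
BGT L1: not taken
ADD r3, r3, #11 → r3=(-22)+11=-11
STR r3, [224] → M[224]=-11
halt.
Total executed instructions: 55.

55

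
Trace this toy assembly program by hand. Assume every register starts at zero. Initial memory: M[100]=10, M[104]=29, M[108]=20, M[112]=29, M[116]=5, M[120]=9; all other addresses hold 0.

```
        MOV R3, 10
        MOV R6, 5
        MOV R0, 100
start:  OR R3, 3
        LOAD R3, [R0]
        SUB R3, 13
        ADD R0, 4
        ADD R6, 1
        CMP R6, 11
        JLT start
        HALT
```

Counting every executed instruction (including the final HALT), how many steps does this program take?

MOV R3, 10 → R3=10
MOV R6, 5 → R6=5
MOV R0, 100 → R0=100
OR R3, 3 → R3=10|3=11
LOAD R3, [R0] → R3=M[100]=10
SUB R3, 13 → R3=10-13=-3
ADD R0, 4 → R0=100+4=104
ADD R6, 1 → R6=5+1=6
CMP R6, 11  (cmp 6,11)
JLT start: taken
OR R3, 3 → R3=(-3)|3=-1
LOAD R3, [R0] → R3=M[104]=29
SUB R3, 13 → R3=29-13=16
ADD R0, 4 → R0=104+4=108
ADD R6, 1 → R6=6+1=7
CMP R6, 11  (cmp 7,11)
JLT start: taken
OR R3, 3 → R3=16|3=19
LOAD R3, [R0] → R3=M[108]=20
SUB R3, 13 → R3=20-13=7
ADD R0, 4 → R0=108+4=112
ADD R6, 1 → R6=7+1=8
CMP R6, 11  (cmp 8,11)
JLT start: taken
OR R3, 3 → R3=7|3=7
LOAD R3, [R0] → R3=M[112]=29
SUB R3, 13 → R3=29-13=16
ADD R0, 4 → R0=112+4=116
ADD R6, 1 → R6=8+1=9
CMP R6, 11  (cmp 9,11)
JLT start: taken
OR R3, 3 → R3=16|3=19
LOAD R3, [R0] → R3=M[116]=5
SUB R3, 13 → R3=5-13=-8
ADD R0, 4 → R0=116+4=120
ADD R6, 1 → R6=9+1=10
CMP R6, 11  (cmp 10,11)
JLT start: taken
OR R3, 3 → R3=(-8)|3=-5
LOAD R3, [R0] → R3=M[120]=9
SUB R3, 13 → R3=9-13=-4
ADD R0, 4 → R0=120+4=124
ADD R6, 1 → R6=10+1=11
CMP R6, 11  (cmp 11,11)
JLT start: not taken
halt.
Total executed instructions: 46.

46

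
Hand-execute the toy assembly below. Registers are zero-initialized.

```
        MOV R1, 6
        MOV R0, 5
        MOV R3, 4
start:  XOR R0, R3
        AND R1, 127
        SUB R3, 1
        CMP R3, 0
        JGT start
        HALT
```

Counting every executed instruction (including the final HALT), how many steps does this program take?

MOV R1, 6 → R1=6
MOV R0, 5 → R0=5
MOV R3, 4 → R3=4
XOR R0, R3 → R0=5^4=1
AND R1, 127 → R1=6&127=6
SUB R3, 1 → R3=4-1=3
CMP R3, 0  (cmp 3,0)
JGT start: taken
XOR R0, R3 → R0=1^3=2
AND R1, 127 → R1=6&127=6
SUB R3, 1 → R3=3-1=2
CMP R3, 0  (cmp 2,0)
JGT start: taken
XOR R0, R3 → R0=2^2=0
AND R1, 127 → R1=6&127=6
SUB R3, 1 → R3=2-1=1
CMP R3, 0  (cmp 1,0)
JGT start: taken
XOR R0, R3 → R0=0^1=1
AND R1, 127 → R1=6&127=6
SUB R3, 1 → R3=1-1=0
CMP R3, 0  (cmp 0,0)
JGT start: not taken
halt.
Total executed instructions: 24.

24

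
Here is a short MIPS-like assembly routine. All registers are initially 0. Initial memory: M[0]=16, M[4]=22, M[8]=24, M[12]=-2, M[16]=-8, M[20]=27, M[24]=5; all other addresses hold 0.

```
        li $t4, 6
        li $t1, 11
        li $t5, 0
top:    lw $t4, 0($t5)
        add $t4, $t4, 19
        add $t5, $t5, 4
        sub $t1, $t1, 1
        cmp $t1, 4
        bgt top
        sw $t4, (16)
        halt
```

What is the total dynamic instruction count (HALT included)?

after li $t4, 6: $t4=6
after li $t1, 11: $t1=11
after li $t5, 0: $t5=0
after lw $t4, 0($t5): $t4=M[0]=16
after add $t4, $t4, 19: $t4=16+19=35
after add $t5, $t5, 4: $t5=0+4=4
after sub $t1, $t1, 1: $t1=11-1=10
cmp $t1, 4  (cmp 10,4)
bgt top: taken
after lw $t4, 0($t5): $t4=M[4]=22
after add $t4, $t4, 19: $t4=22+19=41
after add $t5, $t5, 4: $t5=4+4=8
after sub $t1, $t1, 1: $t1=10-1=9
cmp $t1, 4  (cmp 9,4)
bgt top: taken
after lw $t4, 0($t5): $t4=M[8]=24
after add $t4, $t4, 19: $t4=24+19=43
after add $t5, $t5, 4: $t5=8+4=12
after sub $t1, $t1, 1: $t1=9-1=8
cmp $t1, 4  (cmp 8,4)
bgt top: taken
after lw $t4, 0($t5): $t4=M[12]=-2
after add $t4, $t4, 19: $t4=(-2)+19=17
after add $t5, $t5, 4: $t5=12+4=16
after sub $t1, $t1, 1: $t1=8-1=7
cmp $t1, 4  (cmp 7,4)
bgt top: taken
after lw $t4, 0($t5): $t4=M[16]=-8
after add $t4, $t4, 19: $t4=(-8)+19=11
after add $t5, $t5, 4: $t5=16+4=20
after sub $t1, $t1, 1: $t1=7-1=6
cmp $t1, 4  (cmp 6,4)
bgt top: taken
after lw $t4, 0($t5): $t4=M[20]=27
after add $t4, $t4, 19: $t4=27+19=46
after add $t5, $t5, 4: $t5=20+4=24
after sub $t1, $t1, 1: $t1=6-1=5
cmp $t1, 4  (cmp 5,4)
bgt top: taken
after lw $t4, 0($t5): $t4=M[24]=5
after add $t4, $t4, 19: $t4=5+19=24
after add $t5, $t5, 4: $t5=24+4=28
after sub $t1, $t1, 1: $t1=5-1=4
cmp $t1, 4  (cmp 4,4)
bgt top: not taken
sw $t4, (16) → M[16]=24
halt.
Total executed instructions: 47.

47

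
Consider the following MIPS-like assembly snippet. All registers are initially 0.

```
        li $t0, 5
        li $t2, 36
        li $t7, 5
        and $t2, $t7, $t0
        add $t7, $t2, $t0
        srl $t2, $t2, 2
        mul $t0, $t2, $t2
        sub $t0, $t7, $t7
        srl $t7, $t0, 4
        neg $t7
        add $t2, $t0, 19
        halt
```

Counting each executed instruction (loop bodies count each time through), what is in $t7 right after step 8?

10

li $t0, 5 → $t0=5
li $t2, 36 → $t2=36
li $t7, 5 → $t7=5
and $t2, $t7, $t0 → $t2=5&5=5
add $t7, $t2, $t0 → $t7=5+5=10
srl $t2, $t2, 2 → $t2=5>>2=1
mul $t0, $t2, $t2 → $t0=1*1=1
sub $t0, $t7, $t7 → $t0=10-10=0
After step 8: $t7 = 10.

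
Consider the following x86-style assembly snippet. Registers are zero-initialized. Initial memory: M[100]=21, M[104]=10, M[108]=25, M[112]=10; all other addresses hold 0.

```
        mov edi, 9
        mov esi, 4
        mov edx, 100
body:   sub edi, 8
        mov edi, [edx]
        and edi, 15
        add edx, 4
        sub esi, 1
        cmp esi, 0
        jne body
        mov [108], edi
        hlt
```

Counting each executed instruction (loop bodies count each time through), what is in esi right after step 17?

after mov edi, 9: edi=9
after mov esi, 4: esi=4
after mov edx, 100: edx=100
after sub edi, 8: edi=9-8=1
after mov edi, [edx]: edi=M[100]=21
after and edi, 15: edi=21&15=5
after add edx, 4: edx=100+4=104
after sub esi, 1: esi=4-1=3
cmp esi, 0  (cmp 3,0)
jne body: taken
after sub edi, 8: edi=5-8=-3
after mov edi, [edx]: edi=M[104]=10
after and edi, 15: edi=10&15=10
after add edx, 4: edx=104+4=108
after sub esi, 1: esi=3-1=2
cmp esi, 0  (cmp 2,0)
jne body: taken
After step 17: esi = 2.

2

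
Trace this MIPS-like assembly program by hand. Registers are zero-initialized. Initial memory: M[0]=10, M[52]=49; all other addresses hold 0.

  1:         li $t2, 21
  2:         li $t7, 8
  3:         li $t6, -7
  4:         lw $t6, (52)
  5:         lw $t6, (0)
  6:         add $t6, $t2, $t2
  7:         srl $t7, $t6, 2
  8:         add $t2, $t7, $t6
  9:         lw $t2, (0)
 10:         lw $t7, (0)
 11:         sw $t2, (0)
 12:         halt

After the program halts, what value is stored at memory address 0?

after li $t2, 21: $t2=21
after li $t7, 8: $t7=8
after li $t6, -7: $t6=-7
after lw $t6, (52): $t6=M[52]=49
after lw $t6, (0): $t6=M[0]=10
after add $t6, $t2, $t2: $t6=21+21=42
after srl $t7, $t6, 2: $t7=42>>2=10
after add $t2, $t7, $t6: $t2=10+42=52
after lw $t2, (0): $t2=M[0]=10
after lw $t7, (0): $t7=M[0]=10
sw $t2, (0) → M[0]=10
halt.

10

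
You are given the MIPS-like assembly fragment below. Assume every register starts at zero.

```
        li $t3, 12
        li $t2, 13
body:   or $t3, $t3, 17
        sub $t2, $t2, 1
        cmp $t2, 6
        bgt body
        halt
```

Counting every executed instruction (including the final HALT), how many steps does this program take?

$t3=12
$t2=13
$t3=12|17=29
$t2=13-1=12
cmp $t2, 6  (cmp 12,6)
bgt body: taken
$t3=29|17=29
$t2=12-1=11
cmp $t2, 6  (cmp 11,6)
bgt body: taken
$t3=29|17=29
$t2=11-1=10
cmp $t2, 6  (cmp 10,6)
bgt body: taken
$t3=29|17=29
$t2=10-1=9
cmp $t2, 6  (cmp 9,6)
bgt body: taken
$t3=29|17=29
$t2=9-1=8
cmp $t2, 6  (cmp 8,6)
bgt body: taken
$t3=29|17=29
$t2=8-1=7
cmp $t2, 6  (cmp 7,6)
bgt body: taken
$t3=29|17=29
$t2=7-1=6
cmp $t2, 6  (cmp 6,6)
bgt body: not taken
halt.
Total executed instructions: 31.

31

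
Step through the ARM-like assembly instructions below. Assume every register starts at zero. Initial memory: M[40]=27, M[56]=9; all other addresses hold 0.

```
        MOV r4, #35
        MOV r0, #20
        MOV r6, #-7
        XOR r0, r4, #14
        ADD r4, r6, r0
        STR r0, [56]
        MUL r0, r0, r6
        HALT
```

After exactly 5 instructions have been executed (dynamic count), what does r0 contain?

after MOV r4, #35: r4=35
after MOV r0, #20: r0=20
after MOV r6, #-7: r6=-7
after XOR r0, r4, #14: r0=35^14=45
after ADD r4, r6, r0: r4=(-7)+45=38
After step 5: r0 = 45.

45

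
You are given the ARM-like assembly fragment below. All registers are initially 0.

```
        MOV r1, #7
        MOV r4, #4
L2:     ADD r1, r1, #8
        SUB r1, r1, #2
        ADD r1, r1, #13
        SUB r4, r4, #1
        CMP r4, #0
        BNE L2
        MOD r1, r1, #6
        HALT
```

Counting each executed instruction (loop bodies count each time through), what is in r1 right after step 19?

64

after MOV r1, #7: r1=7
after MOV r4, #4: r4=4
after ADD r1, r1, #8: r1=7+8=15
after SUB r1, r1, #2: r1=15-2=13
after ADD r1, r1, #13: r1=13+13=26
after SUB r4, r4, #1: r4=4-1=3
CMP r4, #0  (cmp 3,0)
BNE L2: taken
after ADD r1, r1, #8: r1=26+8=34
after SUB r1, r1, #2: r1=34-2=32
after ADD r1, r1, #13: r1=32+13=45
after SUB r4, r4, #1: r4=3-1=2
CMP r4, #0  (cmp 2,0)
BNE L2: taken
after ADD r1, r1, #8: r1=45+8=53
after SUB r1, r1, #2: r1=53-2=51
after ADD r1, r1, #13: r1=51+13=64
after SUB r4, r4, #1: r4=2-1=1
CMP r4, #0  (cmp 1,0)
After step 19: r1 = 64.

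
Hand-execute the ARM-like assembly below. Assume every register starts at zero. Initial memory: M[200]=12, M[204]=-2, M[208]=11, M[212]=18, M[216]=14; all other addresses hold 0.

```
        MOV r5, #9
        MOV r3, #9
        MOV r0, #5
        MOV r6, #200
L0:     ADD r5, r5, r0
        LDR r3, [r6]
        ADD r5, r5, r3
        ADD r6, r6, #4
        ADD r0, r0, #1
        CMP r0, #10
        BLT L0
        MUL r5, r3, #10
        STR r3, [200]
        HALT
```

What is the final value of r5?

140

r5=9
r3=9
r0=5
r6=200
r5=9+5=14
r3=M[200]=12
r5=14+12=26
r6=200+4=204
r0=5+1=6
CMP r0, #10  (cmp 6,10)
BLT L0: taken
r5=26+6=32
r3=M[204]=-2
r5=32+(-2)=30
r6=204+4=208
r0=6+1=7
CMP r0, #10  (cmp 7,10)
BLT L0: taken
r5=30+7=37
r3=M[208]=11
r5=37+11=48
r6=208+4=212
r0=7+1=8
CMP r0, #10  (cmp 8,10)
BLT L0: taken
r5=48+8=56
r3=M[212]=18
r5=56+18=74
r6=212+4=216
r0=8+1=9
CMP r0, #10  (cmp 9,10)
BLT L0: taken
r5=74+9=83
r3=M[216]=14
r5=83+14=97
r6=216+4=220
r0=9+1=10
CMP r0, #10  (cmp 10,10)
BLT L0: not taken
r5=14*10=140
STR r3, [200] → M[200]=14
halt.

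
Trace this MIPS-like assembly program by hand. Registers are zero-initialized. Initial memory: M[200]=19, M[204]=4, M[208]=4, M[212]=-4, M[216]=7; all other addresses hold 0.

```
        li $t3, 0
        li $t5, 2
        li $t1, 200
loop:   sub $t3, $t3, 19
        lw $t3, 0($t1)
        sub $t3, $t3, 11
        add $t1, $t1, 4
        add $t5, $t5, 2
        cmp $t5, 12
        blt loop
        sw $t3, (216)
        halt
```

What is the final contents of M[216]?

-4

$t3=0
$t5=2
$t1=200
$t3=0-19=-19
$t3=M[200]=19
$t3=19-11=8
$t1=200+4=204
$t5=2+2=4
cmp $t5, 12  (cmp 4,12)
blt loop: taken
$t3=8-19=-11
$t3=M[204]=4
$t3=4-11=-7
$t1=204+4=208
$t5=4+2=6
cmp $t5, 12  (cmp 6,12)
blt loop: taken
$t3=(-7)-19=-26
$t3=M[208]=4
$t3=4-11=-7
$t1=208+4=212
$t5=6+2=8
cmp $t5, 12  (cmp 8,12)
blt loop: taken
$t3=(-7)-19=-26
$t3=M[212]=-4
$t3=(-4)-11=-15
$t1=212+4=216
$t5=8+2=10
cmp $t5, 12  (cmp 10,12)
blt loop: taken
$t3=(-15)-19=-34
$t3=M[216]=7
$t3=7-11=-4
$t1=216+4=220
$t5=10+2=12
cmp $t5, 12  (cmp 12,12)
blt loop: not taken
sw $t3, (216) → M[216]=-4
halt.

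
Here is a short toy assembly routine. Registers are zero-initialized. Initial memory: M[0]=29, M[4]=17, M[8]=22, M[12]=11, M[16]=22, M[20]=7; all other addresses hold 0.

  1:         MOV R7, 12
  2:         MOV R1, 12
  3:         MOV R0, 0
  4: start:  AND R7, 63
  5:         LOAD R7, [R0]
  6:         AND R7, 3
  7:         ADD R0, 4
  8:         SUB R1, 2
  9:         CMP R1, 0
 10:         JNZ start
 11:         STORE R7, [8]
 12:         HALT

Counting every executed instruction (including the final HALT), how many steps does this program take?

47

after MOV R7, 12: R7=12
after MOV R1, 12: R1=12
after MOV R0, 0: R0=0
after AND R7, 63: R7=12&63=12
after LOAD R7, [R0]: R7=M[0]=29
after AND R7, 3: R7=29&3=1
after ADD R0, 4: R0=0+4=4
after SUB R1, 2: R1=12-2=10
CMP R1, 0  (cmp 10,0)
JNZ start: taken
after AND R7, 63: R7=1&63=1
after LOAD R7, [R0]: R7=M[4]=17
after AND R7, 3: R7=17&3=1
after ADD R0, 4: R0=4+4=8
after SUB R1, 2: R1=10-2=8
CMP R1, 0  (cmp 8,0)
JNZ start: taken
after AND R7, 63: R7=1&63=1
after LOAD R7, [R0]: R7=M[8]=22
after AND R7, 3: R7=22&3=2
after ADD R0, 4: R0=8+4=12
after SUB R1, 2: R1=8-2=6
CMP R1, 0  (cmp 6,0)
JNZ start: taken
after AND R7, 63: R7=2&63=2
after LOAD R7, [R0]: R7=M[12]=11
after AND R7, 3: R7=11&3=3
after ADD R0, 4: R0=12+4=16
after SUB R1, 2: R1=6-2=4
CMP R1, 0  (cmp 4,0)
JNZ start: taken
after AND R7, 63: R7=3&63=3
after LOAD R7, [R0]: R7=M[16]=22
after AND R7, 3: R7=22&3=2
after ADD R0, 4: R0=16+4=20
after SUB R1, 2: R1=4-2=2
CMP R1, 0  (cmp 2,0)
JNZ start: taken
after AND R7, 63: R7=2&63=2
after LOAD R7, [R0]: R7=M[20]=7
after AND R7, 3: R7=7&3=3
after ADD R0, 4: R0=20+4=24
after SUB R1, 2: R1=2-2=0
CMP R1, 0  (cmp 0,0)
JNZ start: not taken
STORE R7, [8] → M[8]=3
halt.
Total executed instructions: 47.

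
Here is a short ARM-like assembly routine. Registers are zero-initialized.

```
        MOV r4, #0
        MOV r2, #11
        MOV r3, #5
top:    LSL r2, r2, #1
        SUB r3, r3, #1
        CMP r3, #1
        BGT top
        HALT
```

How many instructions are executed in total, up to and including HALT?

r4=0
r2=11
r3=5
r2=11<<1=22
r3=5-1=4
CMP r3, #1  (cmp 4,1)
BGT top: taken
r2=22<<1=44
r3=4-1=3
CMP r3, #1  (cmp 3,1)
BGT top: taken
r2=44<<1=88
r3=3-1=2
CMP r3, #1  (cmp 2,1)
BGT top: taken
r2=88<<1=176
r3=2-1=1
CMP r3, #1  (cmp 1,1)
BGT top: not taken
halt.
Total executed instructions: 20.

20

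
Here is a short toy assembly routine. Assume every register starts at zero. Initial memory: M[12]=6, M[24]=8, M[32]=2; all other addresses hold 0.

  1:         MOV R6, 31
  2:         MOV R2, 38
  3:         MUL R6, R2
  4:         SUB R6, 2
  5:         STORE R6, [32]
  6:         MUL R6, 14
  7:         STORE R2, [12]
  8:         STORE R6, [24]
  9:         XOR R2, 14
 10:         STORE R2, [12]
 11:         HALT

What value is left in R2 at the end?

40

R6=31
R2=38
R6=31*38=1178
R6=1178-2=1176
STORE R6, [32] → M[32]=1176
R6=1176*14=16464
STORE R2, [12] → M[12]=38
STORE R6, [24] → M[24]=16464
R2=38^14=40
STORE R2, [12] → M[12]=40
halt.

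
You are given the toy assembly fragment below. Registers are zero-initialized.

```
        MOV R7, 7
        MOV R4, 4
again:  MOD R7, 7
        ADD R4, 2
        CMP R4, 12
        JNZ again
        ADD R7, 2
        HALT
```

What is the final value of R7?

2

MOV R7, 7 → R7=7
MOV R4, 4 → R4=4
MOD R7, 7 → R7=7%7=0
ADD R4, 2 → R4=4+2=6
CMP R4, 12  (cmp 6,12)
JNZ again: taken
MOD R7, 7 → R7=0%7=0
ADD R4, 2 → R4=6+2=8
CMP R4, 12  (cmp 8,12)
JNZ again: taken
MOD R7, 7 → R7=0%7=0
ADD R4, 2 → R4=8+2=10
CMP R4, 12  (cmp 10,12)
JNZ again: taken
MOD R7, 7 → R7=0%7=0
ADD R4, 2 → R4=10+2=12
CMP R4, 12  (cmp 12,12)
JNZ again: not taken
ADD R7, 2 → R7=0+2=2
halt.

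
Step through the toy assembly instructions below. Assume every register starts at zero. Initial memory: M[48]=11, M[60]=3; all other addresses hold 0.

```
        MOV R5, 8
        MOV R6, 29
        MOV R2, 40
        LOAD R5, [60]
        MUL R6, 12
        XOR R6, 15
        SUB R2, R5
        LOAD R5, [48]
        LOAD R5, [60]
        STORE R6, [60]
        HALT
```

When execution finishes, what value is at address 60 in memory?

after MOV R5, 8: R5=8
after MOV R6, 29: R6=29
after MOV R2, 40: R2=40
after LOAD R5, [60]: R5=M[60]=3
after MUL R6, 12: R6=29*12=348
after XOR R6, 15: R6=348^15=339
after SUB R2, R5: R2=40-3=37
after LOAD R5, [48]: R5=M[48]=11
after LOAD R5, [60]: R5=M[60]=3
STORE R6, [60] → M[60]=339
halt.

339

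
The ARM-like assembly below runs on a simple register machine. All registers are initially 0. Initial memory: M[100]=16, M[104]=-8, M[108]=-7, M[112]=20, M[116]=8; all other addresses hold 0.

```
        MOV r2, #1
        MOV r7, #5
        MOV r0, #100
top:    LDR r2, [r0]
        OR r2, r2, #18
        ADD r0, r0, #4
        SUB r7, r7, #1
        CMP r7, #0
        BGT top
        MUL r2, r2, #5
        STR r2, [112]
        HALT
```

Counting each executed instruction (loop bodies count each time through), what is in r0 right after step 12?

108

r2=1
r7=5
r0=100
r2=M[100]=16
r2=16|18=18
r0=100+4=104
r7=5-1=4
CMP r7, #0  (cmp 4,0)
BGT top: taken
r2=M[104]=-8
r2=(-8)|18=-6
r0=104+4=108
After step 12: r0 = 108.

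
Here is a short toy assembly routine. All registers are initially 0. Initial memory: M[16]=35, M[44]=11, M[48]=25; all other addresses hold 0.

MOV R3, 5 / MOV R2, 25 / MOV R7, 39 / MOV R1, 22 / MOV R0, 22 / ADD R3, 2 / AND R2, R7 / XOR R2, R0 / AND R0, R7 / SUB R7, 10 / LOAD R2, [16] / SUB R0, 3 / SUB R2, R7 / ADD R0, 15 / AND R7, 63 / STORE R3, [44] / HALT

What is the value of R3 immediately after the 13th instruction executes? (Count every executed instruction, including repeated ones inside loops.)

7

MOV R3, 5 → R3=5
MOV R2, 25 → R2=25
MOV R7, 39 → R7=39
MOV R1, 22 → R1=22
MOV R0, 22 → R0=22
ADD R3, 2 → R3=5+2=7
AND R2, R7 → R2=25&39=1
XOR R2, R0 → R2=1^22=23
AND R0, R7 → R0=22&39=6
SUB R7, 10 → R7=39-10=29
LOAD R2, [16] → R2=M[16]=35
SUB R0, 3 → R0=6-3=3
SUB R2, R7 → R2=35-29=6
After step 13: R3 = 7.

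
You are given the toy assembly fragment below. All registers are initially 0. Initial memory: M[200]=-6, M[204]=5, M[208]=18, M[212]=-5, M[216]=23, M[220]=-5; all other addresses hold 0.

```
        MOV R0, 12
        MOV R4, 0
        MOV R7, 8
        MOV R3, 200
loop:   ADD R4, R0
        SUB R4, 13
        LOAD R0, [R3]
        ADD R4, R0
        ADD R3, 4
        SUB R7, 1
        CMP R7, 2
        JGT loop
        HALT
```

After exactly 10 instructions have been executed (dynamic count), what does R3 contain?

R0=12
R4=0
R7=8
R3=200
R4=0+12=12
R4=12-13=-1
R0=M[200]=-6
R4=(-1)+(-6)=-7
R3=200+4=204
R7=8-1=7
After step 10: R3 = 204.

204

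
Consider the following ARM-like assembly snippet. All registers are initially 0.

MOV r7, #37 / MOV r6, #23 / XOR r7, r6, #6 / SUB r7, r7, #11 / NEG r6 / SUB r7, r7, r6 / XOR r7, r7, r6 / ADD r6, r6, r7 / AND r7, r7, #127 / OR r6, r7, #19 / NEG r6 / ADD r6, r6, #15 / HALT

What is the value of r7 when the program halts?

116

after MOV r7, #37: r7=37
after MOV r6, #23: r6=23
after XOR r7, r6, #6: r7=23^6=17
after SUB r7, r7, #11: r7=17-11=6
after NEG r6: r6=-(23)=-23
after SUB r7, r7, r6: r7=6-(-23)=29
after XOR r7, r7, r6: r7=29^(-23)=-12
after ADD r6, r6, r7: r6=(-23)+(-12)=-35
after AND r7, r7, #127: r7=(-12)&127=116
after OR r6, r7, #19: r6=116|19=119
after NEG r6: r6=-(119)=-119
after ADD r6, r6, #15: r6=(-119)+15=-104
halt.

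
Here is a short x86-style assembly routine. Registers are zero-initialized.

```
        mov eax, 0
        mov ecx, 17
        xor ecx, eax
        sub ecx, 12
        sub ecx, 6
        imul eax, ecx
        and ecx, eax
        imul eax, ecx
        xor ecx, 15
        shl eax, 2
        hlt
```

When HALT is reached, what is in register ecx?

15

after mov eax, 0: eax=0
after mov ecx, 17: ecx=17
after xor ecx, eax: ecx=17^0=17
after sub ecx, 12: ecx=17-12=5
after sub ecx, 6: ecx=5-6=-1
after imul eax, ecx: eax=0*(-1)=0
after and ecx, eax: ecx=(-1)&0=0
after imul eax, ecx: eax=0*0=0
after xor ecx, 15: ecx=0^15=15
after shl eax, 2: eax=0<<2=0
halt.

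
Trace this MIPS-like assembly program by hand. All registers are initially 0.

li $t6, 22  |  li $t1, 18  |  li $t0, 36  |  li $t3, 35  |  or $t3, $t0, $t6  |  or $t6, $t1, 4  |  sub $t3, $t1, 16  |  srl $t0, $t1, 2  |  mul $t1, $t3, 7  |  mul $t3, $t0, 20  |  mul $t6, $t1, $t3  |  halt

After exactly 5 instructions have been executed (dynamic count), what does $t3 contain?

after li $t6, 22: $t6=22
after li $t1, 18: $t1=18
after li $t0, 36: $t0=36
after li $t3, 35: $t3=35
after or $t3, $t0, $t6: $t3=36|22=54
After step 5: $t3 = 54.

54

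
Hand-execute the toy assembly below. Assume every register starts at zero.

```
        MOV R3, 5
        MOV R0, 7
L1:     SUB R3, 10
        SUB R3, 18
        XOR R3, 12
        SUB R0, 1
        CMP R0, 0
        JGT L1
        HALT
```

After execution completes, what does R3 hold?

after MOV R3, 5: R3=5
after MOV R0, 7: R0=7
after SUB R3, 10: R3=5-10=-5
after SUB R3, 18: R3=(-5)-18=-23
after XOR R3, 12: R3=(-23)^12=-27
after SUB R0, 1: R0=7-1=6
CMP R0, 0  (cmp 6,0)
JGT L1: taken
after SUB R3, 10: R3=(-27)-10=-37
after SUB R3, 18: R3=(-37)-18=-55
after XOR R3, 12: R3=(-55)^12=-59
after SUB R0, 1: R0=6-1=5
CMP R0, 0  (cmp 5,0)
JGT L1: taken
after SUB R3, 10: R3=(-59)-10=-69
after SUB R3, 18: R3=(-69)-18=-87
after XOR R3, 12: R3=(-87)^12=-91
after SUB R0, 1: R0=5-1=4
CMP R0, 0  (cmp 4,0)
JGT L1: taken
after SUB R3, 10: R3=(-91)-10=-101
after SUB R3, 18: R3=(-101)-18=-119
after XOR R3, 12: R3=(-119)^12=-123
after SUB R0, 1: R0=4-1=3
CMP R0, 0  (cmp 3,0)
JGT L1: taken
after SUB R3, 10: R3=(-123)-10=-133
after SUB R3, 18: R3=(-133)-18=-151
after XOR R3, 12: R3=(-151)^12=-155
after SUB R0, 1: R0=3-1=2
CMP R0, 0  (cmp 2,0)
JGT L1: taken
after SUB R3, 10: R3=(-155)-10=-165
after SUB R3, 18: R3=(-165)-18=-183
after XOR R3, 12: R3=(-183)^12=-187
after SUB R0, 1: R0=2-1=1
CMP R0, 0  (cmp 1,0)
JGT L1: taken
after SUB R3, 10: R3=(-187)-10=-197
after SUB R3, 18: R3=(-197)-18=-215
after XOR R3, 12: R3=(-215)^12=-219
after SUB R0, 1: R0=1-1=0
CMP R0, 0  (cmp 0,0)
JGT L1: not taken
halt.

-219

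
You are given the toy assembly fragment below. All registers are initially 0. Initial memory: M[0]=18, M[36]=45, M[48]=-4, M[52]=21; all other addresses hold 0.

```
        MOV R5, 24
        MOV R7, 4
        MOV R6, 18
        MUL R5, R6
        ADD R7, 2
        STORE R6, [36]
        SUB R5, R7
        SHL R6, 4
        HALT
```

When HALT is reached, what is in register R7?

6

after MOV R5, 24: R5=24
after MOV R7, 4: R7=4
after MOV R6, 18: R6=18
after MUL R5, R6: R5=24*18=432
after ADD R7, 2: R7=4+2=6
STORE R6, [36] → M[36]=18
after SUB R5, R7: R5=432-6=426
after SHL R6, 4: R6=18<<4=288
halt.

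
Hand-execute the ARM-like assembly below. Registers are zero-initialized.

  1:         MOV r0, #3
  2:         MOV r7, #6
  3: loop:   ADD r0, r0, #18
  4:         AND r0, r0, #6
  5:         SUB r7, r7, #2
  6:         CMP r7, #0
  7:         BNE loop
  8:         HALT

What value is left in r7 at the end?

0

MOV r0, #3 → r0=3
MOV r7, #6 → r7=6
ADD r0, r0, #18 → r0=3+18=21
AND r0, r0, #6 → r0=21&6=4
SUB r7, r7, #2 → r7=6-2=4
CMP r7, #0  (cmp 4,0)
BNE loop: taken
ADD r0, r0, #18 → r0=4+18=22
AND r0, r0, #6 → r0=22&6=6
SUB r7, r7, #2 → r7=4-2=2
CMP r7, #0  (cmp 2,0)
BNE loop: taken
ADD r0, r0, #18 → r0=6+18=24
AND r0, r0, #6 → r0=24&6=0
SUB r7, r7, #2 → r7=2-2=0
CMP r7, #0  (cmp 0,0)
BNE loop: not taken
halt.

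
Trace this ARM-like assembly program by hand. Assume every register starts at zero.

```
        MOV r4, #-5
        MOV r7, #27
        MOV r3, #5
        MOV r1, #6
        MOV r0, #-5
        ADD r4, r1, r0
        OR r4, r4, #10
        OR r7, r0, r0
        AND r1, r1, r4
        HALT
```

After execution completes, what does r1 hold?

2

r4=-5
r7=27
r3=5
r1=6
r0=-5
r4=6+(-5)=1
r4=1|10=11
r7=(-5)|(-5)=-5
r1=6&11=2
halt.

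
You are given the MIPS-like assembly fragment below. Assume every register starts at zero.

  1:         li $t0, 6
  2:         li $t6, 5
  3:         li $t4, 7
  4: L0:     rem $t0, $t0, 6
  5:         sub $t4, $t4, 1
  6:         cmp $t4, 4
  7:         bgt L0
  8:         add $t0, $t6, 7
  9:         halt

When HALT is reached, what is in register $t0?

12

$t0=6
$t6=5
$t4=7
$t0=6%6=0
$t4=7-1=6
cmp $t4, 4  (cmp 6,4)
bgt L0: taken
$t0=0%6=0
$t4=6-1=5
cmp $t4, 4  (cmp 5,4)
bgt L0: taken
$t0=0%6=0
$t4=5-1=4
cmp $t4, 4  (cmp 4,4)
bgt L0: not taken
$t0=5+7=12
halt.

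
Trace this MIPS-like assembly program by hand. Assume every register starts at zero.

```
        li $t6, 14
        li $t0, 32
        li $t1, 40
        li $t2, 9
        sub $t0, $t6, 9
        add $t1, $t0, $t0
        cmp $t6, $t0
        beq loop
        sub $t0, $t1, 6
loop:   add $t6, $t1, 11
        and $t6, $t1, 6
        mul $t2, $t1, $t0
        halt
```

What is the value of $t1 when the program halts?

10

li $t6, 14 → $t6=14
li $t0, 32 → $t0=32
li $t1, 40 → $t1=40
li $t2, 9 → $t2=9
sub $t0, $t6, 9 → $t0=14-9=5
add $t1, $t0, $t0 → $t1=5+5=10
cmp $t6, $t0  (cmp 14,5)
beq loop: not taken
sub $t0, $t1, 6 → $t0=10-6=4
add $t6, $t1, 11 → $t6=10+11=21
and $t6, $t1, 6 → $t6=10&6=2
mul $t2, $t1, $t0 → $t2=10*4=40
halt.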